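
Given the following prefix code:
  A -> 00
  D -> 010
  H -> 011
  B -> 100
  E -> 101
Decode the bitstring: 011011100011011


Decoding step by step:
Bits 011 -> H
Bits 011 -> H
Bits 100 -> B
Bits 011 -> H
Bits 011 -> H


Decoded message: HHBHH


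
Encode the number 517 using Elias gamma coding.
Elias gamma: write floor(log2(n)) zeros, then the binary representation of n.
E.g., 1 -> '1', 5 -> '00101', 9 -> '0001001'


num_bits = floor(log2(517)) + 1 = 10
leading_zeros = num_bits - 1 = 9
binary(517) = 1000000101

Elias gamma(517) = '000000000' + '1000000101' = 0000000001000000101 (19 bits)


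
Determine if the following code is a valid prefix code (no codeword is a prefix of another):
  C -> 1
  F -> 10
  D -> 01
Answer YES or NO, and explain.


Checking each pair (does one codeword prefix another?):
  C='1' vs F='10': prefix -- VIOLATION

NO -- this is NOT a valid prefix code. C (1) is a prefix of F (10).


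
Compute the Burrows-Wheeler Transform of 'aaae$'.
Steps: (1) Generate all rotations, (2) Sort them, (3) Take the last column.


Rotations (sorted):
  0: $aaae -> last char: e
  1: aaae$ -> last char: $
  2: aae$a -> last char: a
  3: ae$aa -> last char: a
  4: e$aaa -> last char: a


BWT = e$aaa


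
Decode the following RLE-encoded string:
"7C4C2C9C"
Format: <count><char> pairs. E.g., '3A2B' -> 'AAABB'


Expanding each <count><char> pair:
  7C -> 'CCCCCCC'
  4C -> 'CCCC'
  2C -> 'CC'
  9C -> 'CCCCCCCCC'

Decoded = CCCCCCCCCCCCCCCCCCCCCC


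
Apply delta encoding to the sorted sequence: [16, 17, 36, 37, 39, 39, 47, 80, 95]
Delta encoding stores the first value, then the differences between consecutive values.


First value: 16
Deltas:
  17 - 16 = 1
  36 - 17 = 19
  37 - 36 = 1
  39 - 37 = 2
  39 - 39 = 0
  47 - 39 = 8
  80 - 47 = 33
  95 - 80 = 15


Delta encoded: [16, 1, 19, 1, 2, 0, 8, 33, 15]


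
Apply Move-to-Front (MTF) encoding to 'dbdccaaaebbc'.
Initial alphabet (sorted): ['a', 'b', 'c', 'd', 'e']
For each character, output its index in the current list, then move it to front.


MTF encoding:
'd': index 3 in ['a', 'b', 'c', 'd', 'e'] -> ['d', 'a', 'b', 'c', 'e']
'b': index 2 in ['d', 'a', 'b', 'c', 'e'] -> ['b', 'd', 'a', 'c', 'e']
'd': index 1 in ['b', 'd', 'a', 'c', 'e'] -> ['d', 'b', 'a', 'c', 'e']
'c': index 3 in ['d', 'b', 'a', 'c', 'e'] -> ['c', 'd', 'b', 'a', 'e']
'c': index 0 in ['c', 'd', 'b', 'a', 'e'] -> ['c', 'd', 'b', 'a', 'e']
'a': index 3 in ['c', 'd', 'b', 'a', 'e'] -> ['a', 'c', 'd', 'b', 'e']
'a': index 0 in ['a', 'c', 'd', 'b', 'e'] -> ['a', 'c', 'd', 'b', 'e']
'a': index 0 in ['a', 'c', 'd', 'b', 'e'] -> ['a', 'c', 'd', 'b', 'e']
'e': index 4 in ['a', 'c', 'd', 'b', 'e'] -> ['e', 'a', 'c', 'd', 'b']
'b': index 4 in ['e', 'a', 'c', 'd', 'b'] -> ['b', 'e', 'a', 'c', 'd']
'b': index 0 in ['b', 'e', 'a', 'c', 'd'] -> ['b', 'e', 'a', 'c', 'd']
'c': index 3 in ['b', 'e', 'a', 'c', 'd'] -> ['c', 'b', 'e', 'a', 'd']


Output: [3, 2, 1, 3, 0, 3, 0, 0, 4, 4, 0, 3]


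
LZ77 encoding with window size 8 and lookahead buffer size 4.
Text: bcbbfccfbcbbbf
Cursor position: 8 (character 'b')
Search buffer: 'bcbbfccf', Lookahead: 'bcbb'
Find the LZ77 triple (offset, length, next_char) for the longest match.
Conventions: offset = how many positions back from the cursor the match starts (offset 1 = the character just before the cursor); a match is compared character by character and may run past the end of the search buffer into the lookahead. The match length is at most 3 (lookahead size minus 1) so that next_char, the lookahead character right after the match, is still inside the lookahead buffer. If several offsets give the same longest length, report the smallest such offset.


Try each offset into the search buffer:
  offset=1 (pos 7, char 'f'): match length 0
  offset=2 (pos 6, char 'c'): match length 0
  offset=3 (pos 5, char 'c'): match length 0
  offset=4 (pos 4, char 'f'): match length 0
  offset=5 (pos 3, char 'b'): match length 1
  offset=6 (pos 2, char 'b'): match length 1
  offset=7 (pos 1, char 'c'): match length 0
  offset=8 (pos 0, char 'b'): match length 3
Longest match has length 3 at offset 8.
next_char = character at position 8 + 3 = 11 -> 'b'

Best match: offset=8, length=3 (matching 'bcb' starting at position 0)
LZ77 triple: (8, 3, 'b')


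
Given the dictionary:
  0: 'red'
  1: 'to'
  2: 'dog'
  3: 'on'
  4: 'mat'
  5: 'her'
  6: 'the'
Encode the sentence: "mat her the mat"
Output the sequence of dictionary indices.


Look up each word in the dictionary:
  'mat' -> 4
  'her' -> 5
  'the' -> 6
  'mat' -> 4

Encoded: [4, 5, 6, 4]


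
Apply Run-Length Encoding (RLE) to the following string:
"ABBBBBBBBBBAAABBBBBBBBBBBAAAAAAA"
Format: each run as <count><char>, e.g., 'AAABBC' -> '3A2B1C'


Scanning runs left to right:
  i=0: run of 'A' x 1 -> '1A'
  i=1: run of 'B' x 10 -> '10B'
  i=11: run of 'A' x 3 -> '3A'
  i=14: run of 'B' x 11 -> '11B'
  i=25: run of 'A' x 7 -> '7A'

RLE = 1A10B3A11B7A


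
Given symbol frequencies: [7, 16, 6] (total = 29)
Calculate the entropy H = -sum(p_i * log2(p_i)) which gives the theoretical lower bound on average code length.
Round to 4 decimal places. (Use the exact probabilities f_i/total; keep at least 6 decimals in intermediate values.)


Per-symbol terms -p_i * log2(p_i) with p_i = f_i/29:
  p = 7/29 = 0.241379: log2(p) = -2.050626, -p*log2(p) = 0.494979
  p = 16/29 = 0.551724: log2(p) = -0.857981, -p*log2(p) = 0.473369
  p = 6/29 = 0.206897: log2(p) = -2.273018, -p*log2(p) = 0.470280
H = 0.494979 + 0.473369 + 0.470280 = 1.438628

H = 1.4386 bits/symbol


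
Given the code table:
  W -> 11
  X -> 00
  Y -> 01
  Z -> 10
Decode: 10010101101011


Decoding:
10 -> Z
01 -> Y
01 -> Y
01 -> Y
10 -> Z
10 -> Z
11 -> W


Result: ZYYYZZW


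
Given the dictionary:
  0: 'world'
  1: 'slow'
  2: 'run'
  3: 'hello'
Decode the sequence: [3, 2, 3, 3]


Look up each index in the dictionary:
  3 -> 'hello'
  2 -> 'run'
  3 -> 'hello'
  3 -> 'hello'

Decoded: "hello run hello hello"


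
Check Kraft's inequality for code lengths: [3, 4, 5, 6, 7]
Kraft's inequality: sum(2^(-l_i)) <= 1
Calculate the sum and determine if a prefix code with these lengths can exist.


Sum = 2^(-3) + 2^(-4) + 2^(-5) + 2^(-6) + 2^(-7)
    = 0.125 + 0.0625 + 0.03125 + 0.015625 + 0.0078125
    = 31/128 = 0.2421875
Since 0.2421875 <= 1, Kraft's inequality IS satisfied.
A prefix code with these lengths CAN exist.

Kraft sum = 0.2421875. Satisfied.


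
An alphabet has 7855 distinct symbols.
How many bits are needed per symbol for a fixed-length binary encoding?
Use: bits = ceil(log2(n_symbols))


log2(7855) = 12.9394
Bracket: 2^12 = 4096 < 7855 <= 2^13 = 8192
So ceil(log2(7855)) = 13

bits = ceil(log2(7855)) = ceil(12.9394) = 13 bits


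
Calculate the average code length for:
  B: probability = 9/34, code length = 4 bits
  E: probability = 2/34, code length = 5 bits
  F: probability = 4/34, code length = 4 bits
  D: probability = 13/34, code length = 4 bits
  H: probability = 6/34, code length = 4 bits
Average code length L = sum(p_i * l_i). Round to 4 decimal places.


Weighted contributions p_i * l_i:
  B: (9/34) * 4 = 36/34
  E: (2/34) * 5 = 10/34
  F: (4/34) * 4 = 16/34
  D: (13/34) * 4 = 52/34
  H: (6/34) * 4 = 24/34
Sum = (36 + 10 + 16 + 52 + 24)/34 = 138/34

L = 138/34 = 4.0588 bits/symbol


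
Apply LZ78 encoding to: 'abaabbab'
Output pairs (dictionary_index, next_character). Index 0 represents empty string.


LZ78 encoding steps:
Dictionary: {0: ''}
Step 1: w='' (idx 0), next='a' -> output (0, 'a'), add 'a' as idx 1
Step 2: w='' (idx 0), next='b' -> output (0, 'b'), add 'b' as idx 2
Step 3: w='a' (idx 1), next='a' -> output (1, 'a'), add 'aa' as idx 3
Step 4: w='b' (idx 2), next='b' -> output (2, 'b'), add 'bb' as idx 4
Step 5: w='a' (idx 1), next='b' -> output (1, 'b'), add 'ab' as idx 5


Encoded: [(0, 'a'), (0, 'b'), (1, 'a'), (2, 'b'), (1, 'b')]


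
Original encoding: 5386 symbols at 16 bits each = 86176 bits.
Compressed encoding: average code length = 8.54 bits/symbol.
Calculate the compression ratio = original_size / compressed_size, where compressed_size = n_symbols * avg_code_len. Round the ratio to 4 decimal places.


original_size = n_symbols * orig_bits = 5386 * 16 = 86176 bits
compressed_size = n_symbols * avg_code_len = 5386 * 8.54 = 45996.44 bits
ratio = original_size / compressed_size = 86176 / 45996.44 = 1.8735

Compression ratio = 1.8735


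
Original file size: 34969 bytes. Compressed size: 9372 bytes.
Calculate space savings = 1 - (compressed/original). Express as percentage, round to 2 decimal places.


ratio = compressed/original = 9372/34969 = 0.268009
savings = 1 - ratio = 1 - 0.268009 = 0.731991
as a percentage: 0.731991 * 100 = 73.2%

Space savings = 1 - 9372/34969 = 73.2%


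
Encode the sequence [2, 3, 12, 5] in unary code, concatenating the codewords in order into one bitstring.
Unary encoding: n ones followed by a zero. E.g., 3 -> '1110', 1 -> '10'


Encode each number as n ones followed by a terminating 0:
  2 -> 110 (3 bits)
  3 -> 1110 (4 bits)
  12 -> 1111111111110 (13 bits)
  5 -> 111110 (6 bits)
Total length = 3 + 4 + 13 + 6 = 26 bits.

Unary([2, 3, 12, 5]) = 11011101111111111110111110 (26 bits)


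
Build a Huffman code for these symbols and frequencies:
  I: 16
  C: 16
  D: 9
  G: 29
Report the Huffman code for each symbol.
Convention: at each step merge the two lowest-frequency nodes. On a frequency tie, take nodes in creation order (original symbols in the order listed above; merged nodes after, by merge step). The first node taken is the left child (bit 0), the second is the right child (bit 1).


Huffman tree construction:
Step 1: Merge D(9) + I(16) = 25
Step 2: Merge C(16) + (D+I)(25) = 41
Step 3: Merge G(29) + (C+(D+I))(41) = 70
Read each symbol's code off the tree from the root (left child = 0, right child = 1).

Codes:
  I: 111 (length 3)
  C: 10 (length 2)
  D: 110 (length 3)
  G: 0 (length 1)
Average code length: 136/70 = 1.9429 bits/symbol


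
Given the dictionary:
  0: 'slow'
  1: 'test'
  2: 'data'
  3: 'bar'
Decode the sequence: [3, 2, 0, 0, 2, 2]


Look up each index in the dictionary:
  3 -> 'bar'
  2 -> 'data'
  0 -> 'slow'
  0 -> 'slow'
  2 -> 'data'
  2 -> 'data'

Decoded: "bar data slow slow data data"


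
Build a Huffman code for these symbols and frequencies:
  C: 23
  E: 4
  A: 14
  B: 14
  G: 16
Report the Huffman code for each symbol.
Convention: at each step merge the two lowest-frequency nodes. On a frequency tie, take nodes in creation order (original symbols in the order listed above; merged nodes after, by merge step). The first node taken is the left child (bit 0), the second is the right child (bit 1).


Huffman tree construction:
Step 1: Merge E(4) + A(14) = 18
Step 2: Merge B(14) + G(16) = 30
Step 3: Merge (E+A)(18) + C(23) = 41
Step 4: Merge (B+G)(30) + ((E+A)+C)(41) = 71
Read each symbol's code off the tree from the root (left child = 0, right child = 1).

Codes:
  C: 11 (length 2)
  E: 100 (length 3)
  A: 101 (length 3)
  B: 00 (length 2)
  G: 01 (length 2)
Average code length: 160/71 = 2.2535 bits/symbol


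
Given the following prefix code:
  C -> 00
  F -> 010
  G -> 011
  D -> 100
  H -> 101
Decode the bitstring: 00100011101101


Decoding step by step:
Bits 00 -> C
Bits 100 -> D
Bits 011 -> G
Bits 101 -> H
Bits 101 -> H


Decoded message: CDGHH


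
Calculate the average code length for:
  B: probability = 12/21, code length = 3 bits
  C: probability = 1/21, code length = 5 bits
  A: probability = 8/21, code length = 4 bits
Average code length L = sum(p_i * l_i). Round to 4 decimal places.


Weighted contributions p_i * l_i:
  B: (12/21) * 3 = 36/21
  C: (1/21) * 5 = 5/21
  A: (8/21) * 4 = 32/21
Sum = (36 + 5 + 32)/21 = 73/21

L = 73/21 = 3.4762 bits/symbol


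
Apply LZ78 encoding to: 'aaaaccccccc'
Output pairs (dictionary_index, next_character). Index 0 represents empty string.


LZ78 encoding steps:
Dictionary: {0: ''}
Step 1: w='' (idx 0), next='a' -> output (0, 'a'), add 'a' as idx 1
Step 2: w='a' (idx 1), next='a' -> output (1, 'a'), add 'aa' as idx 2
Step 3: w='a' (idx 1), next='c' -> output (1, 'c'), add 'ac' as idx 3
Step 4: w='' (idx 0), next='c' -> output (0, 'c'), add 'c' as idx 4
Step 5: w='c' (idx 4), next='c' -> output (4, 'c'), add 'cc' as idx 5
Step 6: w='cc' (idx 5), next='c' -> output (5, 'c'), add 'ccc' as idx 6


Encoded: [(0, 'a'), (1, 'a'), (1, 'c'), (0, 'c'), (4, 'c'), (5, 'c')]


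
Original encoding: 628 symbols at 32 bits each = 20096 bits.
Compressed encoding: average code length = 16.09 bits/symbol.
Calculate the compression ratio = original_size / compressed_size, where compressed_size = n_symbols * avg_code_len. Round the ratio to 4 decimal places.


original_size = n_symbols * orig_bits = 628 * 32 = 20096 bits
compressed_size = n_symbols * avg_code_len = 628 * 16.09 = 10104.52 bits
ratio = original_size / compressed_size = 20096 / 10104.52 = 1.9888

Compression ratio = 1.9888


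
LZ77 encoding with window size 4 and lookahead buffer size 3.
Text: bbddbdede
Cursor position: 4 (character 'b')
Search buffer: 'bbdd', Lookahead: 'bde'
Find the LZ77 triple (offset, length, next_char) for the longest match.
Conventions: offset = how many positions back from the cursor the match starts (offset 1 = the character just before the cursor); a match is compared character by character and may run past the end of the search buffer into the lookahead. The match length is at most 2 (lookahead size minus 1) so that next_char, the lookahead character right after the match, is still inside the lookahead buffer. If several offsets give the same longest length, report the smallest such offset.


Try each offset into the search buffer:
  offset=1 (pos 3, char 'd'): match length 0
  offset=2 (pos 2, char 'd'): match length 0
  offset=3 (pos 1, char 'b'): match length 2
  offset=4 (pos 0, char 'b'): match length 1
Longest match has length 2 at offset 3.
next_char = character at position 4 + 2 = 6 -> 'e'

Best match: offset=3, length=2 (matching 'bd' starting at position 1)
LZ77 triple: (3, 2, 'e')


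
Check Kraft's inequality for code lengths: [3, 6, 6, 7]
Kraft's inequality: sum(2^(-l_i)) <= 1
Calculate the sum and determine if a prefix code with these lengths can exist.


Sum = 2^(-3) + 2^(-6) + 2^(-6) + 2^(-7)
    = 0.125 + 0.015625 + 0.015625 + 0.0078125
    = 21/128 = 0.1640625
Since 0.1640625 <= 1, Kraft's inequality IS satisfied.
A prefix code with these lengths CAN exist.

Kraft sum = 0.1640625. Satisfied.


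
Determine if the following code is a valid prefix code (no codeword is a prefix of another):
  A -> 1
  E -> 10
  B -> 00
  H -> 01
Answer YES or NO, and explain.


Checking each pair (does one codeword prefix another?):
  A='1' vs E='10': prefix -- VIOLATION

NO -- this is NOT a valid prefix code. A (1) is a prefix of E (10).


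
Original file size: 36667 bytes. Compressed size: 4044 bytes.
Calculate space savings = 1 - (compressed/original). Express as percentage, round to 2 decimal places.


ratio = compressed/original = 4044/36667 = 0.11029
savings = 1 - ratio = 1 - 0.11029 = 0.88971
as a percentage: 0.88971 * 100 = 88.97%

Space savings = 1 - 4044/36667 = 88.97%


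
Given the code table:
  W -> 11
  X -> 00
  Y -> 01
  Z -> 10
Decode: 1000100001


Decoding:
10 -> Z
00 -> X
10 -> Z
00 -> X
01 -> Y


Result: ZXZXY


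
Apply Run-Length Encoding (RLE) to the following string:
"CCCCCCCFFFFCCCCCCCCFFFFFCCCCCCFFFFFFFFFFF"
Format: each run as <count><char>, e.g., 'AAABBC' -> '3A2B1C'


Scanning runs left to right:
  i=0: run of 'C' x 7 -> '7C'
  i=7: run of 'F' x 4 -> '4F'
  i=11: run of 'C' x 8 -> '8C'
  i=19: run of 'F' x 5 -> '5F'
  i=24: run of 'C' x 6 -> '6C'
  i=30: run of 'F' x 11 -> '11F'

RLE = 7C4F8C5F6C11F


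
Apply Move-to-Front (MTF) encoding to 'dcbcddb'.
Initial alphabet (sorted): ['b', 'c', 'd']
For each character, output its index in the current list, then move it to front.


MTF encoding:
'd': index 2 in ['b', 'c', 'd'] -> ['d', 'b', 'c']
'c': index 2 in ['d', 'b', 'c'] -> ['c', 'd', 'b']
'b': index 2 in ['c', 'd', 'b'] -> ['b', 'c', 'd']
'c': index 1 in ['b', 'c', 'd'] -> ['c', 'b', 'd']
'd': index 2 in ['c', 'b', 'd'] -> ['d', 'c', 'b']
'd': index 0 in ['d', 'c', 'b'] -> ['d', 'c', 'b']
'b': index 2 in ['d', 'c', 'b'] -> ['b', 'd', 'c']


Output: [2, 2, 2, 1, 2, 0, 2]


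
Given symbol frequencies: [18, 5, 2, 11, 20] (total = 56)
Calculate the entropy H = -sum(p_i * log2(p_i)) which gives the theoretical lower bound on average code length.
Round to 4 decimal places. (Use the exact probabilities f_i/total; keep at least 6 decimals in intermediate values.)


Per-symbol terms -p_i * log2(p_i) with p_i = f_i/56:
  p = 18/56 = 0.321429: log2(p) = -1.637430, -p*log2(p) = 0.526317
  p = 5/56 = 0.089286: log2(p) = -3.485427, -p*log2(p) = 0.311199
  p = 2/56 = 0.035714: log2(p) = -4.807355, -p*log2(p) = 0.171691
  p = 11/56 = 0.196429: log2(p) = -2.347923, -p*log2(p) = 0.461199
  p = 20/56 = 0.357143: log2(p) = -1.485427, -p*log2(p) = 0.530510
H = 0.526317 + 0.311199 + 0.171691 + 0.461199 + 0.530510 = 2.000916

H = 2.0009 bits/symbol


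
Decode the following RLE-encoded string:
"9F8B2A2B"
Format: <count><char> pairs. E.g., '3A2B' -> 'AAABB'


Expanding each <count><char> pair:
  9F -> 'FFFFFFFFF'
  8B -> 'BBBBBBBB'
  2A -> 'AA'
  2B -> 'BB'

Decoded = FFFFFFFFFBBBBBBBBAABB


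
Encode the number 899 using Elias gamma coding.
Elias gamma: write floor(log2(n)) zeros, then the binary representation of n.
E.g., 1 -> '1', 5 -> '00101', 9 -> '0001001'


num_bits = floor(log2(899)) + 1 = 10
leading_zeros = num_bits - 1 = 9
binary(899) = 1110000011

Elias gamma(899) = '000000000' + '1110000011' = 0000000001110000011 (19 bits)


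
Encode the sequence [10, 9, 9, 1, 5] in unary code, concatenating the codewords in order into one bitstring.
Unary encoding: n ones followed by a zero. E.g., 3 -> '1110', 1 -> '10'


Encode each number as n ones followed by a terminating 0:
  10 -> 11111111110 (11 bits)
  9 -> 1111111110 (10 bits)
  9 -> 1111111110 (10 bits)
  1 -> 10 (2 bits)
  5 -> 111110 (6 bits)
Total length = 11 + 10 + 10 + 2 + 6 = 39 bits.

Unary([10, 9, 9, 1, 5]) = 111111111101111111110111111111010111110 (39 bits)


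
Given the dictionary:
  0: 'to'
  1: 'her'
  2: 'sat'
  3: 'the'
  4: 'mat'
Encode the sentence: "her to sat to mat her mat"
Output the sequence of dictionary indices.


Look up each word in the dictionary:
  'her' -> 1
  'to' -> 0
  'sat' -> 2
  'to' -> 0
  'mat' -> 4
  'her' -> 1
  'mat' -> 4

Encoded: [1, 0, 2, 0, 4, 1, 4]


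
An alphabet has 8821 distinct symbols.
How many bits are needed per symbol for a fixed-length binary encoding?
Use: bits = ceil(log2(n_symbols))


log2(8821) = 13.1067
Bracket: 2^13 = 8192 < 8821 <= 2^14 = 16384
So ceil(log2(8821)) = 14

bits = ceil(log2(8821)) = ceil(13.1067) = 14 bits


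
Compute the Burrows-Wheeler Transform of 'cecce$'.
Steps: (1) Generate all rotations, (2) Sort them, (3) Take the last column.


Rotations (sorted):
  0: $cecce -> last char: e
  1: cce$ce -> last char: e
  2: ce$cec -> last char: c
  3: cecce$ -> last char: $
  4: e$cecc -> last char: c
  5: ecce$c -> last char: c


BWT = eec$cc


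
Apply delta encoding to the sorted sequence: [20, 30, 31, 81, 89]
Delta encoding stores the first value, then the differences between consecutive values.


First value: 20
Deltas:
  30 - 20 = 10
  31 - 30 = 1
  81 - 31 = 50
  89 - 81 = 8


Delta encoded: [20, 10, 1, 50, 8]


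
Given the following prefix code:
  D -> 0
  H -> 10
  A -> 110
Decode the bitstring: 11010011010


Decoding step by step:
Bits 110 -> A
Bits 10 -> H
Bits 0 -> D
Bits 110 -> A
Bits 10 -> H


Decoded message: AHDAH


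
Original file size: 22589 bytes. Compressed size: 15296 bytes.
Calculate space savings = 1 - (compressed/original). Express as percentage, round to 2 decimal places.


ratio = compressed/original = 15296/22589 = 0.677144
savings = 1 - ratio = 1 - 0.677144 = 0.322856
as a percentage: 0.322856 * 100 = 32.29%

Space savings = 1 - 15296/22589 = 32.29%


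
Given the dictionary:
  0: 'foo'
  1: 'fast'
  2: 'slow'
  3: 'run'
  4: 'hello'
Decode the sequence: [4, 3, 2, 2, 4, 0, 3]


Look up each index in the dictionary:
  4 -> 'hello'
  3 -> 'run'
  2 -> 'slow'
  2 -> 'slow'
  4 -> 'hello'
  0 -> 'foo'
  3 -> 'run'

Decoded: "hello run slow slow hello foo run"


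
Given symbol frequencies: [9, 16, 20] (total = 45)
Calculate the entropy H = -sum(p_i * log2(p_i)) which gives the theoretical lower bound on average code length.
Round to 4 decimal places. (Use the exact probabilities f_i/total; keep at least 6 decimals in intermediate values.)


Per-symbol terms -p_i * log2(p_i) with p_i = f_i/45:
  p = 9/45 = 0.200000: log2(p) = -2.321928, -p*log2(p) = 0.464386
  p = 16/45 = 0.355556: log2(p) = -1.491853, -p*log2(p) = 0.530437
  p = 20/45 = 0.444444: log2(p) = -1.169925, -p*log2(p) = 0.519967
H = 0.464386 + 0.530437 + 0.519967 = 1.514790

H = 1.5148 bits/symbol


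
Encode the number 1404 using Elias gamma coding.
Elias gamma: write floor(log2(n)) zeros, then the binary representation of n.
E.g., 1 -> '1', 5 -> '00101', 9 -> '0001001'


num_bits = floor(log2(1404)) + 1 = 11
leading_zeros = num_bits - 1 = 10
binary(1404) = 10101111100

Elias gamma(1404) = '0000000000' + '10101111100' = 000000000010101111100 (21 bits)


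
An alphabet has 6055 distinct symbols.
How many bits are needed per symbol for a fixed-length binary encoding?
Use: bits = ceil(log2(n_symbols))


log2(6055) = 12.5639
Bracket: 2^12 = 4096 < 6055 <= 2^13 = 8192
So ceil(log2(6055)) = 13

bits = ceil(log2(6055)) = ceil(12.5639) = 13 bits


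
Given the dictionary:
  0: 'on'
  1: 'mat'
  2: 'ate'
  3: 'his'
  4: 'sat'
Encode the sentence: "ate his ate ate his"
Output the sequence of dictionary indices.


Look up each word in the dictionary:
  'ate' -> 2
  'his' -> 3
  'ate' -> 2
  'ate' -> 2
  'his' -> 3

Encoded: [2, 3, 2, 2, 3]


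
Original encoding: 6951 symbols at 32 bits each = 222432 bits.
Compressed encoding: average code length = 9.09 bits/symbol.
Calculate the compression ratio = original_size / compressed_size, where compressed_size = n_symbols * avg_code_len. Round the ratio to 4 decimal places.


original_size = n_symbols * orig_bits = 6951 * 32 = 222432 bits
compressed_size = n_symbols * avg_code_len = 6951 * 9.09 = 63184.59 bits
ratio = original_size / compressed_size = 222432 / 63184.59 = 3.5204

Compression ratio = 3.5204


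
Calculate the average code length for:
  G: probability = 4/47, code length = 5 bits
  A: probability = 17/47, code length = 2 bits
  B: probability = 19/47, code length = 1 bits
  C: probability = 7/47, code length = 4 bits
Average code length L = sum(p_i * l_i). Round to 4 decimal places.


Weighted contributions p_i * l_i:
  G: (4/47) * 5 = 20/47
  A: (17/47) * 2 = 34/47
  B: (19/47) * 1 = 19/47
  C: (7/47) * 4 = 28/47
Sum = (20 + 34 + 19 + 28)/47 = 101/47

L = 101/47 = 2.1489 bits/symbol


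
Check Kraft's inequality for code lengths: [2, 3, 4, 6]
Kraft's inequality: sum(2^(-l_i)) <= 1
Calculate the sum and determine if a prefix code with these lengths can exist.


Sum = 2^(-2) + 2^(-3) + 2^(-4) + 2^(-6)
    = 0.25 + 0.125 + 0.0625 + 0.015625
    = 29/64 = 0.453125
Since 0.453125 <= 1, Kraft's inequality IS satisfied.
A prefix code with these lengths CAN exist.

Kraft sum = 0.453125. Satisfied.


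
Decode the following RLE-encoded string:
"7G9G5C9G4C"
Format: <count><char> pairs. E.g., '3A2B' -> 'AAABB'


Expanding each <count><char> pair:
  7G -> 'GGGGGGG'
  9G -> 'GGGGGGGGG'
  5C -> 'CCCCC'
  9G -> 'GGGGGGGGG'
  4C -> 'CCCC'

Decoded = GGGGGGGGGGGGGGGGCCCCCGGGGGGGGGCCCC


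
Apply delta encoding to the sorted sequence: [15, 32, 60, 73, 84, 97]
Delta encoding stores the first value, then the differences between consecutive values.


First value: 15
Deltas:
  32 - 15 = 17
  60 - 32 = 28
  73 - 60 = 13
  84 - 73 = 11
  97 - 84 = 13


Delta encoded: [15, 17, 28, 13, 11, 13]


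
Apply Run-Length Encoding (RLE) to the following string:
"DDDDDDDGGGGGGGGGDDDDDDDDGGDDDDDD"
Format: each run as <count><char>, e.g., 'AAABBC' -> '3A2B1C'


Scanning runs left to right:
  i=0: run of 'D' x 7 -> '7D'
  i=7: run of 'G' x 9 -> '9G'
  i=16: run of 'D' x 8 -> '8D'
  i=24: run of 'G' x 2 -> '2G'
  i=26: run of 'D' x 6 -> '6D'

RLE = 7D9G8D2G6D


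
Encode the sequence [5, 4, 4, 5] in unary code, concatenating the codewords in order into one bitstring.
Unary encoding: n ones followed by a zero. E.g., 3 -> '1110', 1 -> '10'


Encode each number as n ones followed by a terminating 0:
  5 -> 111110 (6 bits)
  4 -> 11110 (5 bits)
  4 -> 11110 (5 bits)
  5 -> 111110 (6 bits)
Total length = 6 + 5 + 5 + 6 = 22 bits.

Unary([5, 4, 4, 5]) = 1111101111011110111110 (22 bits)


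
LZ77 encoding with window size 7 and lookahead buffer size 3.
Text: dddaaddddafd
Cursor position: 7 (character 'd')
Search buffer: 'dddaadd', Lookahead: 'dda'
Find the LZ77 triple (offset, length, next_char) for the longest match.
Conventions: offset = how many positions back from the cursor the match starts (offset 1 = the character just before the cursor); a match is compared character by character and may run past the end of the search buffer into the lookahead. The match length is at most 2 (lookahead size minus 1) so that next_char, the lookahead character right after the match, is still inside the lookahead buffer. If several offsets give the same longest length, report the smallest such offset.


Try each offset into the search buffer:
  offset=1 (pos 6, char 'd'): match length 2
  offset=2 (pos 5, char 'd'): match length 2
  offset=3 (pos 4, char 'a'): match length 0
  offset=4 (pos 3, char 'a'): match length 0
  offset=5 (pos 2, char 'd'): match length 1
  offset=6 (pos 1, char 'd'): match length 2
  offset=7 (pos 0, char 'd'): match length 2
Longest match has length 2, found at offsets 1, 2, 6, 7; take the smallest, offset 1.
next_char = character at position 7 + 2 = 9 -> 'a'

Best match: offset=1, length=2 (matching 'dd' starting at position 6)
LZ77 triple: (1, 2, 'a')


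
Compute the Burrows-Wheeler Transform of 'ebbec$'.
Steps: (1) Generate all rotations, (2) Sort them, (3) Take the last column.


Rotations (sorted):
  0: $ebbec -> last char: c
  1: bbec$e -> last char: e
  2: bec$eb -> last char: b
  3: c$ebbe -> last char: e
  4: ebbec$ -> last char: $
  5: ec$ebb -> last char: b


BWT = cebe$b


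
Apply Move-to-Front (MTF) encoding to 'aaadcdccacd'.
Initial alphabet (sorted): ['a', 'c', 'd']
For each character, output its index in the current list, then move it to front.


MTF encoding:
'a': index 0 in ['a', 'c', 'd'] -> ['a', 'c', 'd']
'a': index 0 in ['a', 'c', 'd'] -> ['a', 'c', 'd']
'a': index 0 in ['a', 'c', 'd'] -> ['a', 'c', 'd']
'd': index 2 in ['a', 'c', 'd'] -> ['d', 'a', 'c']
'c': index 2 in ['d', 'a', 'c'] -> ['c', 'd', 'a']
'd': index 1 in ['c', 'd', 'a'] -> ['d', 'c', 'a']
'c': index 1 in ['d', 'c', 'a'] -> ['c', 'd', 'a']
'c': index 0 in ['c', 'd', 'a'] -> ['c', 'd', 'a']
'a': index 2 in ['c', 'd', 'a'] -> ['a', 'c', 'd']
'c': index 1 in ['a', 'c', 'd'] -> ['c', 'a', 'd']
'd': index 2 in ['c', 'a', 'd'] -> ['d', 'c', 'a']


Output: [0, 0, 0, 2, 2, 1, 1, 0, 2, 1, 2]


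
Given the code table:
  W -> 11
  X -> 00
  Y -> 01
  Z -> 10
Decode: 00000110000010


Decoding:
00 -> X
00 -> X
01 -> Y
10 -> Z
00 -> X
00 -> X
10 -> Z


Result: XXYZXXZ


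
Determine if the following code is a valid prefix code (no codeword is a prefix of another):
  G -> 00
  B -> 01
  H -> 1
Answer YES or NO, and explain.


Checking each pair (does one codeword prefix another?):
  G='00' vs B='01': no prefix
  G='00' vs H='1': no prefix
  B='01' vs G='00': no prefix
  B='01' vs H='1': no prefix
  H='1' vs G='00': no prefix
  H='1' vs B='01': no prefix
No violation found over all pairs.

YES -- this is a valid prefix code. No codeword is a prefix of any other codeword.


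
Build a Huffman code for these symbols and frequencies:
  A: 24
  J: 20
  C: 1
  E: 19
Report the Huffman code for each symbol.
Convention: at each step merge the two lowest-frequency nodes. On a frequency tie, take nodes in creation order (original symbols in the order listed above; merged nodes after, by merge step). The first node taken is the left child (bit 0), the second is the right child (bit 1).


Huffman tree construction:
Step 1: Merge C(1) + E(19) = 20
Step 2: Merge J(20) + (C+E)(20) = 40
Step 3: Merge A(24) + (J+(C+E))(40) = 64
Read each symbol's code off the tree from the root (left child = 0, right child = 1).

Codes:
  A: 0 (length 1)
  J: 10 (length 2)
  C: 110 (length 3)
  E: 111 (length 3)
Average code length: 124/64 = 1.9375 bits/symbol


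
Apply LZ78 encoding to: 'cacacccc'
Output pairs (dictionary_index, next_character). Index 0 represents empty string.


LZ78 encoding steps:
Dictionary: {0: ''}
Step 1: w='' (idx 0), next='c' -> output (0, 'c'), add 'c' as idx 1
Step 2: w='' (idx 0), next='a' -> output (0, 'a'), add 'a' as idx 2
Step 3: w='c' (idx 1), next='a' -> output (1, 'a'), add 'ca' as idx 3
Step 4: w='c' (idx 1), next='c' -> output (1, 'c'), add 'cc' as idx 4
Step 5: w='cc' (idx 4), end of input -> output (4, '')


Encoded: [(0, 'c'), (0, 'a'), (1, 'a'), (1, 'c'), (4, '')]


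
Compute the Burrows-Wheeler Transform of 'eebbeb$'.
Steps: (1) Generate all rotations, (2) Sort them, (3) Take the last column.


Rotations (sorted):
  0: $eebbeb -> last char: b
  1: b$eebbe -> last char: e
  2: bbeb$ee -> last char: e
  3: beb$eeb -> last char: b
  4: eb$eebb -> last char: b
  5: ebbeb$e -> last char: e
  6: eebbeb$ -> last char: $


BWT = beebbe$


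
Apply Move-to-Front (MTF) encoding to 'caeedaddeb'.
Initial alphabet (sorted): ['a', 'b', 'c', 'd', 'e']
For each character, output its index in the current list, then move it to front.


MTF encoding:
'c': index 2 in ['a', 'b', 'c', 'd', 'e'] -> ['c', 'a', 'b', 'd', 'e']
'a': index 1 in ['c', 'a', 'b', 'd', 'e'] -> ['a', 'c', 'b', 'd', 'e']
'e': index 4 in ['a', 'c', 'b', 'd', 'e'] -> ['e', 'a', 'c', 'b', 'd']
'e': index 0 in ['e', 'a', 'c', 'b', 'd'] -> ['e', 'a', 'c', 'b', 'd']
'd': index 4 in ['e', 'a', 'c', 'b', 'd'] -> ['d', 'e', 'a', 'c', 'b']
'a': index 2 in ['d', 'e', 'a', 'c', 'b'] -> ['a', 'd', 'e', 'c', 'b']
'd': index 1 in ['a', 'd', 'e', 'c', 'b'] -> ['d', 'a', 'e', 'c', 'b']
'd': index 0 in ['d', 'a', 'e', 'c', 'b'] -> ['d', 'a', 'e', 'c', 'b']
'e': index 2 in ['d', 'a', 'e', 'c', 'b'] -> ['e', 'd', 'a', 'c', 'b']
'b': index 4 in ['e', 'd', 'a', 'c', 'b'] -> ['b', 'e', 'd', 'a', 'c']


Output: [2, 1, 4, 0, 4, 2, 1, 0, 2, 4]


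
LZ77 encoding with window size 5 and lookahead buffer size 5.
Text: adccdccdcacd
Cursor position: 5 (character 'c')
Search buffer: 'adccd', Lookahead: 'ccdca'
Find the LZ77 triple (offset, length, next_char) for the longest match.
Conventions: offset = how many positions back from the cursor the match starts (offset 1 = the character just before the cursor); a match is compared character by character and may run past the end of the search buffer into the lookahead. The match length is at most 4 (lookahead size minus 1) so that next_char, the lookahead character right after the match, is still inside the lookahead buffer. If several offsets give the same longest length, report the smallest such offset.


Try each offset into the search buffer:
  offset=1 (pos 4, char 'd'): match length 0
  offset=2 (pos 3, char 'c'): match length 1
  offset=3 (pos 2, char 'c'): match length 4
  offset=4 (pos 1, char 'd'): match length 0
  offset=5 (pos 0, char 'a'): match length 0
Longest match has length 4 at offset 3.
next_char = character at position 5 + 4 = 9 -> 'a'

Best match: offset=3, length=4 (matching 'ccdc' starting at position 2)
LZ77 triple: (3, 4, 'a')


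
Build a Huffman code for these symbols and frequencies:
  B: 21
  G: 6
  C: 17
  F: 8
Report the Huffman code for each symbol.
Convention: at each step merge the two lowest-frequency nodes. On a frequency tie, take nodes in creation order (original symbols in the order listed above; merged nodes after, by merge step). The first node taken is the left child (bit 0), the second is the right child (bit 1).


Huffman tree construction:
Step 1: Merge G(6) + F(8) = 14
Step 2: Merge (G+F)(14) + C(17) = 31
Step 3: Merge B(21) + ((G+F)+C)(31) = 52
Read each symbol's code off the tree from the root (left child = 0, right child = 1).

Codes:
  B: 0 (length 1)
  G: 100 (length 3)
  C: 11 (length 2)
  F: 101 (length 3)
Average code length: 97/52 = 1.8654 bits/symbol


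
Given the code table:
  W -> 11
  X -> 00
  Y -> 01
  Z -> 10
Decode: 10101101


Decoding:
10 -> Z
10 -> Z
11 -> W
01 -> Y


Result: ZZWY


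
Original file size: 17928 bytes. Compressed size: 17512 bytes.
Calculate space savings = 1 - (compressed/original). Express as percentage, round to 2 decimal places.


ratio = compressed/original = 17512/17928 = 0.976796
savings = 1 - ratio = 1 - 0.976796 = 0.023204
as a percentage: 0.023204 * 100 = 2.32%

Space savings = 1 - 17512/17928 = 2.32%


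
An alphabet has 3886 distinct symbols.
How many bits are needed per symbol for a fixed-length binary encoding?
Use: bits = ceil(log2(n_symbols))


log2(3886) = 11.9241
Bracket: 2^11 = 2048 < 3886 <= 2^12 = 4096
So ceil(log2(3886)) = 12

bits = ceil(log2(3886)) = ceil(11.9241) = 12 bits


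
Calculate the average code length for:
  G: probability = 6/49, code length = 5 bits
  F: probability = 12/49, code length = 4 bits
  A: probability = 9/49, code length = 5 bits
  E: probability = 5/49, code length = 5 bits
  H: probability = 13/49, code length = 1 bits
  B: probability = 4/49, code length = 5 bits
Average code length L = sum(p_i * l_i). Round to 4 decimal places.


Weighted contributions p_i * l_i:
  G: (6/49) * 5 = 30/49
  F: (12/49) * 4 = 48/49
  A: (9/49) * 5 = 45/49
  E: (5/49) * 5 = 25/49
  H: (13/49) * 1 = 13/49
  B: (4/49) * 5 = 20/49
Sum = (30 + 48 + 45 + 25 + 13 + 20)/49 = 181/49

L = 181/49 = 3.6939 bits/symbol


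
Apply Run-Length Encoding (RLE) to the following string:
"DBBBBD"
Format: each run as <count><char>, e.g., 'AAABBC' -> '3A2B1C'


Scanning runs left to right:
  i=0: run of 'D' x 1 -> '1D'
  i=1: run of 'B' x 4 -> '4B'
  i=5: run of 'D' x 1 -> '1D'

RLE = 1D4B1D


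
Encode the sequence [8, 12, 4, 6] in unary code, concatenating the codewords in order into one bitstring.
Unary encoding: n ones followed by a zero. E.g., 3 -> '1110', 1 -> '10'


Encode each number as n ones followed by a terminating 0:
  8 -> 111111110 (9 bits)
  12 -> 1111111111110 (13 bits)
  4 -> 11110 (5 bits)
  6 -> 1111110 (7 bits)
Total length = 9 + 13 + 5 + 7 = 34 bits.

Unary([8, 12, 4, 6]) = 1111111101111111111110111101111110 (34 bits)


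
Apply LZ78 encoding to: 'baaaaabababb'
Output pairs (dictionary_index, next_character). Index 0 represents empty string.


LZ78 encoding steps:
Dictionary: {0: ''}
Step 1: w='' (idx 0), next='b' -> output (0, 'b'), add 'b' as idx 1
Step 2: w='' (idx 0), next='a' -> output (0, 'a'), add 'a' as idx 2
Step 3: w='a' (idx 2), next='a' -> output (2, 'a'), add 'aa' as idx 3
Step 4: w='aa' (idx 3), next='b' -> output (3, 'b'), add 'aab' as idx 4
Step 5: w='a' (idx 2), next='b' -> output (2, 'b'), add 'ab' as idx 5
Step 6: w='ab' (idx 5), next='b' -> output (5, 'b'), add 'abb' as idx 6


Encoded: [(0, 'b'), (0, 'a'), (2, 'a'), (3, 'b'), (2, 'b'), (5, 'b')]


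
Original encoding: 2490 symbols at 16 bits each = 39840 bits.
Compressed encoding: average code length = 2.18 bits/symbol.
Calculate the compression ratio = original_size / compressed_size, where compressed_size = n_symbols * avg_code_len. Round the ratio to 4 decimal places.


original_size = n_symbols * orig_bits = 2490 * 16 = 39840 bits
compressed_size = n_symbols * avg_code_len = 2490 * 2.18 = 5428.2 bits
ratio = original_size / compressed_size = 39840 / 5428.2 = 7.3394

Compression ratio = 7.3394


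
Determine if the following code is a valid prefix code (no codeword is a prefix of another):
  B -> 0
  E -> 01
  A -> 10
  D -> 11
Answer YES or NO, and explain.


Checking each pair (does one codeword prefix another?):
  B='0' vs E='01': prefix -- VIOLATION

NO -- this is NOT a valid prefix code. B (0) is a prefix of E (01).


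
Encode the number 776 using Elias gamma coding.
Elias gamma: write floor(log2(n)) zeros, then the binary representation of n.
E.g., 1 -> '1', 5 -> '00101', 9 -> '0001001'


num_bits = floor(log2(776)) + 1 = 10
leading_zeros = num_bits - 1 = 9
binary(776) = 1100001000

Elias gamma(776) = '000000000' + '1100001000' = 0000000001100001000 (19 bits)


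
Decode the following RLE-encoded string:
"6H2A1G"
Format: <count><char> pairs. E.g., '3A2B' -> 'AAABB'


Expanding each <count><char> pair:
  6H -> 'HHHHHH'
  2A -> 'AA'
  1G -> 'G'

Decoded = HHHHHHAAG


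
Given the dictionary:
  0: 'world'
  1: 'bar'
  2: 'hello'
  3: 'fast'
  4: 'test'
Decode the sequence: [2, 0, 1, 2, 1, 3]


Look up each index in the dictionary:
  2 -> 'hello'
  0 -> 'world'
  1 -> 'bar'
  2 -> 'hello'
  1 -> 'bar'
  3 -> 'fast'

Decoded: "hello world bar hello bar fast"


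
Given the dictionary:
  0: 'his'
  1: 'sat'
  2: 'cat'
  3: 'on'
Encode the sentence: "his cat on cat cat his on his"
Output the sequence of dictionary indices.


Look up each word in the dictionary:
  'his' -> 0
  'cat' -> 2
  'on' -> 3
  'cat' -> 2
  'cat' -> 2
  'his' -> 0
  'on' -> 3
  'his' -> 0

Encoded: [0, 2, 3, 2, 2, 0, 3, 0]


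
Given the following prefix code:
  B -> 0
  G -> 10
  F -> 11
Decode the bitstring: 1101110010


Decoding step by step:
Bits 11 -> F
Bits 0 -> B
Bits 11 -> F
Bits 10 -> G
Bits 0 -> B
Bits 10 -> G


Decoded message: FBFGBG


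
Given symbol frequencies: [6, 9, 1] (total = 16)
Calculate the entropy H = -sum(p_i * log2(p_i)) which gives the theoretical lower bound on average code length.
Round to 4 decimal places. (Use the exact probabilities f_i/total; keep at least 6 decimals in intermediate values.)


Per-symbol terms -p_i * log2(p_i) with p_i = f_i/16:
  p = 6/16 = 0.375000: log2(p) = -1.415037, -p*log2(p) = 0.530639
  p = 9/16 = 0.562500: log2(p) = -0.830075, -p*log2(p) = 0.466917
  p = 1/16 = 0.062500: log2(p) = -4.000000, -p*log2(p) = 0.250000
H = 0.530639 + 0.466917 + 0.250000 = 1.247556

H = 1.2476 bits/symbol


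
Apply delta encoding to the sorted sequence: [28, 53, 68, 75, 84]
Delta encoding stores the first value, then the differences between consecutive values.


First value: 28
Deltas:
  53 - 28 = 25
  68 - 53 = 15
  75 - 68 = 7
  84 - 75 = 9


Delta encoded: [28, 25, 15, 7, 9]


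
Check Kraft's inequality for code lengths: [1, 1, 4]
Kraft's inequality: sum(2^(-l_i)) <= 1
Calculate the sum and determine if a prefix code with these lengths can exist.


Sum = 2^(-1) + 2^(-1) + 2^(-4)
    = 0.5 + 0.5 + 0.0625
    = 17/16 = 1.0625
Since 1.0625 > 1, Kraft's inequality is NOT satisfied.
A prefix code with these lengths CANNOT exist.

Kraft sum = 1.0625. Not satisfied.


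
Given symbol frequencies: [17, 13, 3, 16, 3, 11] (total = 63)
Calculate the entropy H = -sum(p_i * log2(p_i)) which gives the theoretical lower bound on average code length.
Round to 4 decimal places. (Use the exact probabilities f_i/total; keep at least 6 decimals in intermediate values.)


Per-symbol terms -p_i * log2(p_i) with p_i = f_i/63:
  p = 17/63 = 0.269841: log2(p) = -1.889817, -p*log2(p) = 0.509951
  p = 13/63 = 0.206349: log2(p) = -2.276840, -p*log2(p) = 0.469824
  p = 3/63 = 0.047619: log2(p) = -4.392317, -p*log2(p) = 0.209158
  p = 16/63 = 0.253968: log2(p) = -1.977280, -p*log2(p) = 0.502166
  p = 3/63 = 0.047619: log2(p) = -4.392317, -p*log2(p) = 0.209158
  p = 11/63 = 0.174603: log2(p) = -2.517848, -p*log2(p) = 0.439624
H = 0.509951 + 0.469824 + 0.209158 + 0.502166 + 0.209158 + 0.439624 = 2.339881

H = 2.3399 bits/symbol


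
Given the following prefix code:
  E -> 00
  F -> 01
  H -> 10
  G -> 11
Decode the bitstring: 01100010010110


Decoding step by step:
Bits 01 -> F
Bits 10 -> H
Bits 00 -> E
Bits 10 -> H
Bits 01 -> F
Bits 01 -> F
Bits 10 -> H


Decoded message: FHEHFFH


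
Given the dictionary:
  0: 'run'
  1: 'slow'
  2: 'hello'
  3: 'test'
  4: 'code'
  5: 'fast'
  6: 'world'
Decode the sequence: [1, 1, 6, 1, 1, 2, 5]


Look up each index in the dictionary:
  1 -> 'slow'
  1 -> 'slow'
  6 -> 'world'
  1 -> 'slow'
  1 -> 'slow'
  2 -> 'hello'
  5 -> 'fast'

Decoded: "slow slow world slow slow hello fast"
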